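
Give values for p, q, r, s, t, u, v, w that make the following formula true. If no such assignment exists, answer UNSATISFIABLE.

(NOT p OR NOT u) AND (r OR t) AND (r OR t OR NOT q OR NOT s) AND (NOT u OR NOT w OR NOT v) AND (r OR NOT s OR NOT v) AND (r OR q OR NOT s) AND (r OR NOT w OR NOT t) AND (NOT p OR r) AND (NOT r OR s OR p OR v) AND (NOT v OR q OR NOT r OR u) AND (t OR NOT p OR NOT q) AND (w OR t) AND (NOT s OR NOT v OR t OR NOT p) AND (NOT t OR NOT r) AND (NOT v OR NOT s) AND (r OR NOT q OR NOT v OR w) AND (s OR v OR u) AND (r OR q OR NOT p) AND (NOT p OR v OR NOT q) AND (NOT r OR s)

p=false,  q=true,  r=false,  s=false,  t=true,  u=true,  v=false,  w=false

Case p = false:
Case r = false:
From the singleton clause (t), t = true.
From the singleton clause (NOT w), w = false.
Case s = false:
Case q = true:
From the singleton clause (NOT v), v = false.
From the singleton clause (u), u = true.
All clauses are satisfied.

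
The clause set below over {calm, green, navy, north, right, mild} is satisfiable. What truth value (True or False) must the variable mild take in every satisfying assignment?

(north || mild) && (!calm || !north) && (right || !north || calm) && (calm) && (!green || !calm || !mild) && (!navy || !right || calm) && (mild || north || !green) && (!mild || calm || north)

Suppose mild = false.
(north) alone gives north = true.
(!calm) alone gives calm = false.
But (calm) is also a unit clause — contradiction.
So every satisfying assignment has mild = True.

True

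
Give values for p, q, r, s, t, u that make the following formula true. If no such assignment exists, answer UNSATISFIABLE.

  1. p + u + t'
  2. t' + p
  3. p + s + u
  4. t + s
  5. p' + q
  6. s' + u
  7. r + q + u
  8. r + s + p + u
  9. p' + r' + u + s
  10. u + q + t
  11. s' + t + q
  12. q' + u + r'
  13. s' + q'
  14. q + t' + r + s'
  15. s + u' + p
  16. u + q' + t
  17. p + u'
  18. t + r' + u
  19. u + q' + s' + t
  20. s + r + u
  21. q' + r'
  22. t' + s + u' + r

Branch on t: set t = 0.
The clause (s) is unit, so s = 1.
The clause (u) is unit, so u = 1.
The clause (q) is unit, so q = 1.
That conflicts with the unit clause (q').
Backtrack on t: now try t = 1.
The clause (p) is unit, so p = 1.
The clause (q) is unit, so q = 1.
The clause (s') is unit, so s = 0.
The clause (r') is unit, so r = 0.
The clause (u) is unit, so u = 1.
That conflicts with the unit clause (u').
Either choice for t ends in contradiction.

UNSATISFIABLE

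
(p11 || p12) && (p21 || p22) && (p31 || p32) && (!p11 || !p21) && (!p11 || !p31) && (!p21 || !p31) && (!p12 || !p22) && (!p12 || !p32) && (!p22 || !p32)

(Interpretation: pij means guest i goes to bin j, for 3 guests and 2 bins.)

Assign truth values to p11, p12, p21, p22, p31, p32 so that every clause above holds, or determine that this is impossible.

UNSATISFIABLE

Suppose p11 = true.
(!p21) alone gives p21 = false.
(p22) alone gives p22 = true.
(!p31) alone gives p31 = false.
(p32) alone gives p32 = true.
That conflicts with the unit clause (!p32).
That branch fails; take p11 = false instead.
(p12) alone gives p12 = true.
(!p22) alone gives p22 = false.
(p21) alone gives p21 = true.
(!p31) alone gives p31 = false.
(p32) alone gives p32 = true.
That conflicts with the unit clause (!p32).
Neither p11 = true nor p11 = false works.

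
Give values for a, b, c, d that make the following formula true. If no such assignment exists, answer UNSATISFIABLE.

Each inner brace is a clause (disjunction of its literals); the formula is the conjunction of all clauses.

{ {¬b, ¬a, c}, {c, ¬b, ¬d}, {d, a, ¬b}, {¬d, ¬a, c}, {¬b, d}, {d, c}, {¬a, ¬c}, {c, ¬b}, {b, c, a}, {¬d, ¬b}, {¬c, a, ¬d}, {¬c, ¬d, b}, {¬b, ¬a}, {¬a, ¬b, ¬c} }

a: False; b: False; c: True; d: False

Suppose b = False.
Suppose d = False.
Unit clause (c) forces c = True.
Unit clause (¬a) forces a = False.
All clauses are satisfied.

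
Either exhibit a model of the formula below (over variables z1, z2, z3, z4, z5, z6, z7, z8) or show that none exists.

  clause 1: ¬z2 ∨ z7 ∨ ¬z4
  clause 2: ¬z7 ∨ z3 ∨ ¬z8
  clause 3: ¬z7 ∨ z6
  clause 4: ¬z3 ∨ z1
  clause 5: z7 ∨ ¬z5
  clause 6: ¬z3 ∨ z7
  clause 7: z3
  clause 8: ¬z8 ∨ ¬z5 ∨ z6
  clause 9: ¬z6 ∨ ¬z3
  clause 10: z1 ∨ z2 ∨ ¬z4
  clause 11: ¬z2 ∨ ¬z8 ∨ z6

UNSATISFIABLE

(z3) alone gives z3 = True.
(z1) alone gives z1 = True.
(z7) alone gives z7 = True.
(z6) alone gives z6 = True.
But (¬z6) is also a unit clause — contradiction.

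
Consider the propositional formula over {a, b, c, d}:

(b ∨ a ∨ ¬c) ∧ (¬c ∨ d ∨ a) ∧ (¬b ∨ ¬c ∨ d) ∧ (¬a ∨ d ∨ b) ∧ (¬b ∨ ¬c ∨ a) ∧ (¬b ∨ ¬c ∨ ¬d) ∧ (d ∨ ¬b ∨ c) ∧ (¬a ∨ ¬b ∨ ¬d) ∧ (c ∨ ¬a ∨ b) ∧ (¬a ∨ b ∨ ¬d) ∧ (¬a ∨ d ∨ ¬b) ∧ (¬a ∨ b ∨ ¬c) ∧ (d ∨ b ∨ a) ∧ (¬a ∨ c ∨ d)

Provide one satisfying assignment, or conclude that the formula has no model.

Try b = True.
Try c = False.
Unit clause (d) forces d = True.
Unit clause (¬a) forces a = False.
This assignment satisfies each clause.

a: False; b: True; c: False; d: True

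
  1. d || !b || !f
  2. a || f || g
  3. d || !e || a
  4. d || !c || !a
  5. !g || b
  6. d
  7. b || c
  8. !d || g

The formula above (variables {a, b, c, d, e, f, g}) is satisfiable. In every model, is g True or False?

Suppose g = false.
Unit clause (d) forces d = true.
That conflicts with the unit clause (!d).
So every satisfying assignment has g = True.

True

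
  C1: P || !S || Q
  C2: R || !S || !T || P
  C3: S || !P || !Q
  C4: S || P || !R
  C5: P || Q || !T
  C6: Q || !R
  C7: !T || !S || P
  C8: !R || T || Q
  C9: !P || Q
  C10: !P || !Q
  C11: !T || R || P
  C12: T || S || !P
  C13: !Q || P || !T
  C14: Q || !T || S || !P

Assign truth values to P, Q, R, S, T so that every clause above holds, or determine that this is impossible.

Try Q = false.
Unit clause (!R) forces R = false.
Unit clause (!P) forces P = false.
Unit clause (!S) forces S = false.
Unit clause (!T) forces T = false.
This assignment satisfies each clause.

P=false,  Q=false,  R=false,  S=false,  T=false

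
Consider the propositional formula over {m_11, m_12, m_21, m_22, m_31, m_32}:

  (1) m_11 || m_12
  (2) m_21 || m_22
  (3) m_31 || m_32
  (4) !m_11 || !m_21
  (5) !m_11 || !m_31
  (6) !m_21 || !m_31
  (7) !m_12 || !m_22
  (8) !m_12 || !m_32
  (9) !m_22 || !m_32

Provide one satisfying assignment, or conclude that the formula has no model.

Branch on m_11: set m_11 = true.
From the singleton clause (!m_21), m_21 = false.
From the singleton clause (m_22), m_22 = true.
From the singleton clause (!m_31), m_31 = false.
From the singleton clause (m_32), m_32 = true.
But (!m_32) is also a unit clause — contradiction.
Undo m_11 and try m_11 = false.
From the singleton clause (m_12), m_12 = true.
From the singleton clause (!m_22), m_22 = false.
From the singleton clause (m_21), m_21 = true.
From the singleton clause (!m_31), m_31 = false.
From the singleton clause (m_32), m_32 = true.
But (!m_32) is also a unit clause — contradiction.
Both values of m_11 lead to a conflict.

UNSATISFIABLE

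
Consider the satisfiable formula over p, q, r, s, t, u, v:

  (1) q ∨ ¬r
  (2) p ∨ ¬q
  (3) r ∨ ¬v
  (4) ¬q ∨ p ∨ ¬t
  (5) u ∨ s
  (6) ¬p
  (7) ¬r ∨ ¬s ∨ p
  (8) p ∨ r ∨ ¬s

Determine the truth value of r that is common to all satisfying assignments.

Suppose r = True.
(q) alone gives q = True.
(p) alone gives p = True.
Now (¬p) is unsatisfied and unit — conflict.
So every satisfying assignment has r = False.

False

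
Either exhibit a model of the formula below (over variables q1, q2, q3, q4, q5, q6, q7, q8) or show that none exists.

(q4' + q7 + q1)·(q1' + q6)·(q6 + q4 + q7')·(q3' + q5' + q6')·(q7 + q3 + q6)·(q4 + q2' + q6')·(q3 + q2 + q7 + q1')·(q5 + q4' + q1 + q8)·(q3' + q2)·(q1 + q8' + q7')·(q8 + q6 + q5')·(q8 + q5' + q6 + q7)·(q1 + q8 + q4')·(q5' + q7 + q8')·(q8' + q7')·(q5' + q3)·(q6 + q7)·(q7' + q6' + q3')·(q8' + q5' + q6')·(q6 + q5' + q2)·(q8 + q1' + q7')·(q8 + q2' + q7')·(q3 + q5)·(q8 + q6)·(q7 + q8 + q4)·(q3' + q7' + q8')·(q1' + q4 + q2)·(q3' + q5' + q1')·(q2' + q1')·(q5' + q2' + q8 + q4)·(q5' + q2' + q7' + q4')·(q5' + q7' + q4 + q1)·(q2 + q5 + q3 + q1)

Try q1 = 0.
Try q4 = 0.
Try q6 = 1.
From the singleton clause (q2'), q2 = 0.
From the singleton clause (q3'), q3 = 0.
From the singleton clause (q5'), q5 = 0.
Now (q5) is unsatisfied and unit — conflict.
Undo q6 and try q6 = 0.
From the singleton clause (q7'), q7 = 0.
Now (q7) is unsatisfied and unit — conflict.
Both values of q6 lead to a conflict.
Undo q4 and try q4 = 1.
From the singleton clause (q7), q7 = 1.
From the singleton clause (q8'), q8 = 0.
Now (q8) is unsatisfied and unit — conflict.
Both values of q4 lead to a conflict.
Undo q1 and try q1 = 1.
From the singleton clause (q6), q6 = 1.
From the singleton clause (q2'), q2 = 0.
From the singleton clause (q3'), q3 = 0.
From the singleton clause (q7), q7 = 1.
From the singleton clause (q8'), q8 = 0.
Now (q8) is unsatisfied and unit — conflict.
Both values of q1 lead to a conflict.

UNSATISFIABLE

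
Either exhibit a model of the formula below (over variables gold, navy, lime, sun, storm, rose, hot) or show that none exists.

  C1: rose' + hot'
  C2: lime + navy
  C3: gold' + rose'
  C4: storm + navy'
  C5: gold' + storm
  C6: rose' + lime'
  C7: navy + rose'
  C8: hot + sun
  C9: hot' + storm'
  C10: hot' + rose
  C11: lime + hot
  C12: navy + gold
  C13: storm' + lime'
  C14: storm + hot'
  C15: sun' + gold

UNSATISFIABLE

Branch on rose: set rose = 0.
Unit clause (hot') forces hot = 0.
Unit clause (sun) forces sun = 1.
Unit clause (lime) forces lime = 1.
Unit clause (storm') forces storm = 0.
Unit clause (navy') forces navy = 0.
Unit clause (gold') forces gold = 0.
But (gold) is also a unit clause — contradiction.
Backtrack on rose: now try rose = 1.
Unit clause (hot') forces hot = 0.
Unit clause (gold') forces gold = 0.
Unit clause (lime') forces lime = 0.
But (lime) is also a unit clause — contradiction.
Either choice for rose ends in contradiction.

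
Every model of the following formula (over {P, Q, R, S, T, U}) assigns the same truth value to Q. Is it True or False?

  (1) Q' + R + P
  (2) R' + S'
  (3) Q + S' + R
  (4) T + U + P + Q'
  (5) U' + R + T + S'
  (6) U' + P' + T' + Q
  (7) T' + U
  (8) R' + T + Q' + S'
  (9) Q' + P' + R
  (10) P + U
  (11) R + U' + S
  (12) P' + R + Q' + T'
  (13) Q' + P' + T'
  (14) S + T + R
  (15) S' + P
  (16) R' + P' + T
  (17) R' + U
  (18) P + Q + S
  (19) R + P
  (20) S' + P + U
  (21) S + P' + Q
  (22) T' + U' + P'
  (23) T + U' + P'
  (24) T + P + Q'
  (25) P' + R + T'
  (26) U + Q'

Suppose Q = 0.
Try R = 0.
From the singleton clause (S'), S = 0.
From the singleton clause (U'), U = 0.
From the singleton clause (T'), T = 0.
That conflicts with the unit clause (T).
So R must be the other value — set R = 1.
From the singleton clause (S'), S = 0.
From the singleton clause (U), U = 1.
From the singleton clause (P), P = 1.
That conflicts with the unit clause (P').
Neither R = 1 nor R = 0 works.
So every satisfying assignment has Q = True.

True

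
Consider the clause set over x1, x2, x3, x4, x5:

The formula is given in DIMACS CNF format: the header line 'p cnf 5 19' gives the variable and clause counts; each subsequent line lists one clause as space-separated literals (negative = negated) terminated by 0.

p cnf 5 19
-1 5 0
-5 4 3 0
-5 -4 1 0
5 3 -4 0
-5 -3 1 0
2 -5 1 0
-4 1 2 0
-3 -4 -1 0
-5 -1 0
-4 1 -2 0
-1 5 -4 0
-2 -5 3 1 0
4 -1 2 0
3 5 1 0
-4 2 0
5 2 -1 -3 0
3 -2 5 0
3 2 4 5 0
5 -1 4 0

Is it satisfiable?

Case x1 = False:
Case x5 = False:
The clause (x3) is unit, so x3 = True.
Case x4 = False:
No clause remains; x2 is free.
A satisfying assignment: x1 ↦ False, x2 ↦ False, x3 ↦ True, x4 ↦ False, x5 ↦ False.

Yes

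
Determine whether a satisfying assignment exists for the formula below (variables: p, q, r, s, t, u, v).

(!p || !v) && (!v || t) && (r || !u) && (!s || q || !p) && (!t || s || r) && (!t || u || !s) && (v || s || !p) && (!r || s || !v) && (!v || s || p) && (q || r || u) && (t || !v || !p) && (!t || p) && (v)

Unit clause (v) forces v = true.
Unit clause (!p) forces p = false.
Unit clause (t) forces t = true.
That conflicts with the unit clause (!t).
No assignment satisfies every clause.

Unsatisfiable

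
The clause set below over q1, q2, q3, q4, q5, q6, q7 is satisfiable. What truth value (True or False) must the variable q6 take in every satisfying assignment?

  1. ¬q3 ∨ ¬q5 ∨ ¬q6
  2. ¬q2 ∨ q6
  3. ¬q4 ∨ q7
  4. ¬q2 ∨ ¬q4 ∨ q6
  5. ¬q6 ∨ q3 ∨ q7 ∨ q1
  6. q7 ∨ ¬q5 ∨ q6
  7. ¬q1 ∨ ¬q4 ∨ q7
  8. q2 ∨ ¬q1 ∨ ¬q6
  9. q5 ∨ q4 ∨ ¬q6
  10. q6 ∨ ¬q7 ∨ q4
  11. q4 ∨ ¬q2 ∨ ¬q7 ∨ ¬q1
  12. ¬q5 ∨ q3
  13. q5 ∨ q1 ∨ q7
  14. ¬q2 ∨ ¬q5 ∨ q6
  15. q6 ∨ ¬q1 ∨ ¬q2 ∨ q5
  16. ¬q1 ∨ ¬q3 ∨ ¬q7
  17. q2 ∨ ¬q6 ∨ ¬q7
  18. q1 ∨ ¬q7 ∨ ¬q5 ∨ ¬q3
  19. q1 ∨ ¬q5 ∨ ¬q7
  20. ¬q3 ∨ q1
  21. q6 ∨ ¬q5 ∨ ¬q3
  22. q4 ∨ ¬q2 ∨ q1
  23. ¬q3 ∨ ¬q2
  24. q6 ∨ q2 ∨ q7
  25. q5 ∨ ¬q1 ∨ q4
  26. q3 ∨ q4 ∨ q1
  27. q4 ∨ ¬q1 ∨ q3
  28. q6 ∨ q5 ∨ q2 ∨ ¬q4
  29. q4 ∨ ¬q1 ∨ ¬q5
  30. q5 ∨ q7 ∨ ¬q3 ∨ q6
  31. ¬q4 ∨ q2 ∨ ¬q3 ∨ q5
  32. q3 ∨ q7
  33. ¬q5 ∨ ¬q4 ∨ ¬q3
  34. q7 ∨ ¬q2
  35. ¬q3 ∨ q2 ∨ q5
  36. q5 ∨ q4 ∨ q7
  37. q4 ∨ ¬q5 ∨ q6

Suppose q6 = False.
Unit clause (¬q2) forces q2 = False.
Unit clause (q7) forces q7 = True.
Unit clause (q4) forces q4 = True.
Unit clause (q5) forces q5 = True.
Unit clause (q3) forces q3 = True.
That conflicts with the unit clause (¬q3).
So every satisfying assignment has q6 = True.

True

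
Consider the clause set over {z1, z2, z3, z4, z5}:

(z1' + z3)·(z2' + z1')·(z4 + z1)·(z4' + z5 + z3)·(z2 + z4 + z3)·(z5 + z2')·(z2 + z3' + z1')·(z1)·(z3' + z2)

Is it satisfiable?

Unsatisfiable

Unit clause (z1) forces z1 = 1.
Unit clause (z3) forces z3 = 1.
Unit clause (z2') forces z2 = 0.
But (z2) is also a unit clause — contradiction.
No assignment satisfies every clause.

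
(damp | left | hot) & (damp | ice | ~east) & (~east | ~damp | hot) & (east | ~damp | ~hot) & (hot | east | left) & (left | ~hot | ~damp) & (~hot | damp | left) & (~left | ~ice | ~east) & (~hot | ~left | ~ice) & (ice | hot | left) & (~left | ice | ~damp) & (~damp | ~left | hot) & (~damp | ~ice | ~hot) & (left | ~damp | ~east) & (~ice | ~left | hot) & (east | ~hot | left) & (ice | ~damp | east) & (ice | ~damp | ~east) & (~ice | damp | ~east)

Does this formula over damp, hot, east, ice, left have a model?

Try damp = 0.
Try left = 1.
Try ice = 0.
Unit clause (~east) forces east = 0.
No clause remains; hot is free.
A satisfying assignment: damp ↦ 0, hot ↦ 0, east ↦ 0, ice ↦ 0, left ↦ 1.

Yes, satisfiable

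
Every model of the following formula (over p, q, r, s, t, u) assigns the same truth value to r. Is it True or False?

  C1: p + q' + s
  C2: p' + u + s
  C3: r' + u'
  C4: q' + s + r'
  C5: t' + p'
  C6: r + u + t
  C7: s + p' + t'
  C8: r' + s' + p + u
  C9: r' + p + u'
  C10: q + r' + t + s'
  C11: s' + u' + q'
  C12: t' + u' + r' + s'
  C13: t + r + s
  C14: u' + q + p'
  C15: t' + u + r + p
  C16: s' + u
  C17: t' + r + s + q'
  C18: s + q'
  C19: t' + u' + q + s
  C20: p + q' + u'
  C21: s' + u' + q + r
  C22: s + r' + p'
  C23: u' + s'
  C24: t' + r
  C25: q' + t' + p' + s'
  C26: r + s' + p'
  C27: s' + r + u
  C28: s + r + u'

True

Suppose r = 0.
(t') alone gives t = 0.
(u) alone gives u = 1.
(s) alone gives s = 1.
But (s') is also a unit clause — contradiction.
So every satisfying assignment has r = True.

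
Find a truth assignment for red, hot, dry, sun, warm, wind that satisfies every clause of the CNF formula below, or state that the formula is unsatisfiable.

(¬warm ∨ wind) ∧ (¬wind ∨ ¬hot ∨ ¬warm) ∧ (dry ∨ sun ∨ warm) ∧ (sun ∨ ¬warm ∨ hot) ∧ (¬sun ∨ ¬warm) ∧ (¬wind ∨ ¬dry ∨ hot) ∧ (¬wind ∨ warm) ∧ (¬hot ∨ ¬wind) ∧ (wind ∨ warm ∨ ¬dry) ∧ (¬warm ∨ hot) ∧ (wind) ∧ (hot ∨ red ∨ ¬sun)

The clause (wind) is unit, so wind = True.
The clause (warm) is unit, so warm = True.
The clause (¬hot) is unit, so hot = False.
Now (hot) is unsatisfied and unit — conflict.

UNSATISFIABLE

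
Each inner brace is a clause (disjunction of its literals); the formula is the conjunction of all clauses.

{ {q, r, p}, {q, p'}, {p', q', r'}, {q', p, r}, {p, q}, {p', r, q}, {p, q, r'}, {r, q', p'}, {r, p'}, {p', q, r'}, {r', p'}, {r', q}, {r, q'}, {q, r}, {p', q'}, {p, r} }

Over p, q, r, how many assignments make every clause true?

There are 2^3 = 8 truth assignments over (p, q, r).
Check each against the 16 clauses (columns in the order p, q, r):
  F F F  ✗ fails (q + r + p)
  F F T  ✗ fails (p + q)
  F T F  ✗ fails (q' + p + r)
  F T T  ✓ satisfies all
  T F F  ✗ fails (q + p')
  T F T  ✗ fails (q + p')
  T T F  ✗ fails (r + q' + p')
  T T T  ✗ fails (p' + q' + r')
1 of the 8 rows is a model.

1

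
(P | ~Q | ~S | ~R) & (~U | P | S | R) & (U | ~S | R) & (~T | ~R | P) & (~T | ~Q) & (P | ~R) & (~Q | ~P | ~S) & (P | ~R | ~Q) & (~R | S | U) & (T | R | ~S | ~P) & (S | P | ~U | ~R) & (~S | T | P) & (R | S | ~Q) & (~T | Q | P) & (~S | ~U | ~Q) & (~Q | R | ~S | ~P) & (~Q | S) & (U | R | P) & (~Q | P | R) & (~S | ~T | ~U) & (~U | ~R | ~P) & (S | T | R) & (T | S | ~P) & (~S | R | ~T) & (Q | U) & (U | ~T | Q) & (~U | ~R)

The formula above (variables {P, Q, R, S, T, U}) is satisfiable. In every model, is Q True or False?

False

Suppose Q = 1.
The clause (~T) is unit, so T = 0.
The clause (S) is unit, so S = 1.
The clause (~P) is unit, so P = 0.
But (P) is also a unit clause — contradiction.
So every satisfying assignment has Q = False.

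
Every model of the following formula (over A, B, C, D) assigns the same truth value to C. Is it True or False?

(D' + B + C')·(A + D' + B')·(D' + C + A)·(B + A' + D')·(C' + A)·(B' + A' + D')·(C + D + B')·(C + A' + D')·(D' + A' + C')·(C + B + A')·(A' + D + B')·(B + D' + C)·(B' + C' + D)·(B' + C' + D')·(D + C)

Suppose C = 0.
From the singleton clause (D), D = 1.
From the singleton clause (A), A = 1.
That conflicts with the unit clause (A').
So every satisfying assignment has C = True.

True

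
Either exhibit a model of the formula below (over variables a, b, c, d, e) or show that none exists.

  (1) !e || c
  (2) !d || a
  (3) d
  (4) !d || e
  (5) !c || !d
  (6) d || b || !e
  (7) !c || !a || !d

From the singleton clause (d), d = true.
From the singleton clause (a), a = true.
From the singleton clause (e), e = true.
From the singleton clause (c), c = true.
But (!c) is also a unit clause — contradiction.

UNSATISFIABLE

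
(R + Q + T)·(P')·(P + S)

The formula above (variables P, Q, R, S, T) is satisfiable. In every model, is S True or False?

True

Suppose S = 0.
The clause (P') is unit, so P = 0.
That conflicts with the unit clause (P).
So every satisfying assignment has S = True.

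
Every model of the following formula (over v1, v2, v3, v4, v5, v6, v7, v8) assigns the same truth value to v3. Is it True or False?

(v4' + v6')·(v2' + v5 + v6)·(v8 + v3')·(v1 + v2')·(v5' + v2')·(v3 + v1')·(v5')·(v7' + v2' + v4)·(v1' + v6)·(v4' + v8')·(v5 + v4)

False

Suppose v3 = 1.
(v8) alone gives v8 = 1.
(v5') alone gives v5 = 0.
(v4') alone gives v4 = 0.
Now (v4) is unsatisfied and unit — conflict.
So every satisfying assignment has v3 = False.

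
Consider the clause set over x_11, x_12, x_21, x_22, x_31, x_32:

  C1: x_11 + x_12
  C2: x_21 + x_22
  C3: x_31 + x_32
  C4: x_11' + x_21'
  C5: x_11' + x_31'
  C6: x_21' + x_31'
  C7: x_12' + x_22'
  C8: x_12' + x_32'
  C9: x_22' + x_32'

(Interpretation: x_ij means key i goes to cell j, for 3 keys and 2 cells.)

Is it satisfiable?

Case x_11 = 1:
The clause (x_21') is unit, so x_21 = 0.
The clause (x_22) is unit, so x_22 = 1.
The clause (x_31') is unit, so x_31 = 0.
The clause (x_32) is unit, so x_32 = 1.
But (x_32') is also a unit clause — contradiction.
So x_11 must be the other value — set x_11 = 0.
The clause (x_12) is unit, so x_12 = 1.
The clause (x_22') is unit, so x_22 = 0.
The clause (x_21) is unit, so x_21 = 1.
The clause (x_31') is unit, so x_31 = 0.
The clause (x_32) is unit, so x_32 = 1.
But (x_32') is also a unit clause — contradiction.
Either choice for x_11 ends in contradiction.
No assignment satisfies every clause.

No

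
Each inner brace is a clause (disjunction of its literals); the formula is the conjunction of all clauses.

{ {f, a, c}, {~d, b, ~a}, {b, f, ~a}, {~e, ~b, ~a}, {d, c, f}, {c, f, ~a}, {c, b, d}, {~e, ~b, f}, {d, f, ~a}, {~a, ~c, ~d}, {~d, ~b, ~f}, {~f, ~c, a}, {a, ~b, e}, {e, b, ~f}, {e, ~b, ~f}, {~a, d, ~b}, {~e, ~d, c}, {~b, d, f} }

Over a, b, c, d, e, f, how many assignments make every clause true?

6

There are 2^6 = 64 truth assignments over (a, b, c, d, e, f).
Split on c. With c = 1, the clauses containing c are satisfied and ~c drops from the rest; 5 of the 2^5 = 32 assignments to the other variables satisfy what remains.
With c = 0, by the same count on the reduced clause set, 1 assignment works.
Total: 5 + 1 = 6.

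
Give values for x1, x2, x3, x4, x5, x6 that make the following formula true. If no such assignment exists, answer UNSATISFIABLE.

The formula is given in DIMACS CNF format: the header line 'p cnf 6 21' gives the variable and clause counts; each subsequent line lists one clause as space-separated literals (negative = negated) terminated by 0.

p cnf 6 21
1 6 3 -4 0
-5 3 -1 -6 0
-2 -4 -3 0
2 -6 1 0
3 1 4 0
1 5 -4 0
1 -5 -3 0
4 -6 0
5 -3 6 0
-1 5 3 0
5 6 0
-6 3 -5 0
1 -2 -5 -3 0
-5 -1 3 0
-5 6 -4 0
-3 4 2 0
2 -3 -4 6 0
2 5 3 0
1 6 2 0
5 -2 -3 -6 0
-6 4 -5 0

Try x4 = False.
(¬x6) alone gives x6 = False.
(x5) alone gives x5 = True.
Try x3 = True.
(x1) alone gives x1 = True.
(x2) alone gives x2 = True.
All clauses are satisfied.

x1=True; x2=True; x3=True; x4=False; x5=True; x6=False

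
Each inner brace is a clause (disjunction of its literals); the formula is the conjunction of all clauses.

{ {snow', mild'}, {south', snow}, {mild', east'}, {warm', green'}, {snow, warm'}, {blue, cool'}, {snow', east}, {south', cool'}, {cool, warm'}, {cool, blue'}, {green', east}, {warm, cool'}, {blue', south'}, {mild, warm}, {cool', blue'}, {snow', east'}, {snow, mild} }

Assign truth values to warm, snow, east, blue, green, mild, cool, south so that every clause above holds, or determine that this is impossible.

Suppose snow = 0.
From the singleton clause (south'), south = 0.
From the singleton clause (warm'), warm = 0.
From the singleton clause (cool'), cool = 0.
From the singleton clause (blue'), blue = 0.
From the singleton clause (mild), mild = 1.
From the singleton clause (east'), east = 0.
From the singleton clause (green'), green = 0.
This assignment satisfies each clause.

warm ↦ 0,  snow ↦ 0,  east ↦ 0,  blue ↦ 0,  green ↦ 0,  mild ↦ 1,  cool ↦ 0,  south ↦ 0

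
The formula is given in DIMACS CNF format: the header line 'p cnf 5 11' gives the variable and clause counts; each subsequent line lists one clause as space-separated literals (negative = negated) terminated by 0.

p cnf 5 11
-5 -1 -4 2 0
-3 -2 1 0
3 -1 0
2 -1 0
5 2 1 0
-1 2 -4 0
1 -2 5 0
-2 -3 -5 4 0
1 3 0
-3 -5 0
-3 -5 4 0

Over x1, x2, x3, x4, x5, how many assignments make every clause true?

2

There are 2^5 = 32 truth assignments over (x1, x2, x3, x4, x5).
Split on x1. With x1 = True, the clauses containing x1 are satisfied and ¬x1 drops from the rest; 2 of the 2^4 = 16 assignments to the other variables satisfy what remains.
With x1 = False, by the same count on the reduced clause set, 0 assignments work.
(One model: x1=T, x2=T, x3=T, x4=F, x5=F.)
Total: 2 + 0 = 2.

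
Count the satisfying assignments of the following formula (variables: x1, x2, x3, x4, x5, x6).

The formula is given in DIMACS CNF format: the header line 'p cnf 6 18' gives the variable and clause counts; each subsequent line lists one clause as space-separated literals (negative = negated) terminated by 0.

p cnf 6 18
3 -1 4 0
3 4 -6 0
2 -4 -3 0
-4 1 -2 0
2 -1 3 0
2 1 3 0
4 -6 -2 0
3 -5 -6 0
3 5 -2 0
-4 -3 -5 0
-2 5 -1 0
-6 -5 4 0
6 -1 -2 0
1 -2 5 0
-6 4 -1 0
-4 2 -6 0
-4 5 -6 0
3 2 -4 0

There are 2^6 = 64 truth assignments over (x1, x2, x3, x4, x5, x6).
Split on x2. With x2 = True, the clauses containing x2 are satisfied and ¬x2 drops from the rest; 2 of the 2^5 = 32 assignments to the other variables satisfy what remains.
With x2 = False, by the same count on the reduced clause set, 5 assignments work.
(One model: x1=F, x2=F, x3=T, x4=F, x5=F, x6=F.)
Total: 2 + 5 = 7.

7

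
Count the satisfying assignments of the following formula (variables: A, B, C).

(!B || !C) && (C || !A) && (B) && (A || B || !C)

1

There are 2^3 = 8 truth assignments over (A, B, C).
Check each against the 4 clauses (columns in the order A, B, C):
  F F F  ✗ fails (B)
  F F T  ✗ fails (B)
  F T F  ✓ satisfies all
  F T T  ✗ fails (!B || !C)
  T F F  ✗ fails (C || !A)
  T F T  ✗ fails (B)
  T T F  ✗ fails (C || !A)
  T T T  ✗ fails (!B || !C)
1 of the 8 rows is a model.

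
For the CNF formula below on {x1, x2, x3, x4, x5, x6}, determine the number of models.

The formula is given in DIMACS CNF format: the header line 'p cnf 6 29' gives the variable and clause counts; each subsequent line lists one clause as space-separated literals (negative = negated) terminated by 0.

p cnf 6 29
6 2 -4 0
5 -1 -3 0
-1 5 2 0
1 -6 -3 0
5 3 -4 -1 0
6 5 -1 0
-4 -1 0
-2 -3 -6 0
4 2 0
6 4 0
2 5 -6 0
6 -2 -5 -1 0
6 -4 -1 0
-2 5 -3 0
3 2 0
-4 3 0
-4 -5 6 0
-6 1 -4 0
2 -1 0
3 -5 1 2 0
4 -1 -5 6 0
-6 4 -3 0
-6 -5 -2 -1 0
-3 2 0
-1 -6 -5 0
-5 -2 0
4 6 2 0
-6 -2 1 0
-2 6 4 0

1

There are 2^6 = 64 truth assignments over (x1, x2, x3, x4, x5, x6).
Split on x6. With x6 = True, the clauses containing x6 are satisfied and ¬x6 drops from the rest; 1 of the 2^5 = 32 assignments to the other variables satisfy what remains.
With x6 = False, by the same count on the reduced clause set, 0 assignments work.
(One model: x1=T, x2=T, x3=F, x4=F, x5=F, x6=T.)
Total: 1 + 0 = 1.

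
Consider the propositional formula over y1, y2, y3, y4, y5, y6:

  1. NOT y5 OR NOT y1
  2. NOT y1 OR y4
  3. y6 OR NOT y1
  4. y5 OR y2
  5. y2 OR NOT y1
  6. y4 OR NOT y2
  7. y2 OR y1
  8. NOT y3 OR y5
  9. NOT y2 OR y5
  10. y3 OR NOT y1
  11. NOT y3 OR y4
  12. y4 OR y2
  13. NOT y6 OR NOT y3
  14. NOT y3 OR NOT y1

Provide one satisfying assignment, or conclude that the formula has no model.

y1 ↦ false,  y2 ↦ true,  y3 ↦ false,  y4 ↦ true,  y5 ↦ true,  y6 ↦ true

Case y5 = true:
The clause (NOT y1) is unit, so y1 = false.
The clause (y2) is unit, so y2 = true.
The clause (y4) is unit, so y4 = true.
Case y6 = true:
The clause (NOT y3) is unit, so y3 = false.
All clauses are satisfied.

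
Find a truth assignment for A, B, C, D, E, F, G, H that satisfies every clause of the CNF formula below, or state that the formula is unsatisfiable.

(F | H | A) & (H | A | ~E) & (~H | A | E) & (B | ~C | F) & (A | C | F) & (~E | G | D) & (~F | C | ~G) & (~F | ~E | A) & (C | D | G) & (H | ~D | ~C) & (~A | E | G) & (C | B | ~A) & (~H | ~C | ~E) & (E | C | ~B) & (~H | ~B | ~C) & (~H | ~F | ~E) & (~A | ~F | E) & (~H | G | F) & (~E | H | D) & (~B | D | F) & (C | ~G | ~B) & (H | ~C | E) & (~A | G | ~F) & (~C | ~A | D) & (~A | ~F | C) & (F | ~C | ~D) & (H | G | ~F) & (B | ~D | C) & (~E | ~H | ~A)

A: 1,  B: 1,  C: 0,  D: 1,  E: 1,  F: 0,  G: 0,  H: 0

Try F = 0.
Try H = 0.
(A) alone gives A = 1.
Try B = 1.
(D) alone gives D = 1.
(~C) alone gives C = 0.
(E) alone gives E = 1.
(~G) alone gives G = 0.
Every clause now holds.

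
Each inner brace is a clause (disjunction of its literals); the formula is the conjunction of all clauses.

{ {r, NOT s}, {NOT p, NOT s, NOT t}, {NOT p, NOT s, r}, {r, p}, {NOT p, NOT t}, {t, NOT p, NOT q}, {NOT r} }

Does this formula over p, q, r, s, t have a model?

Satisfiable

The clause (NOT r) is unit, so r = false.
The clause (NOT s) is unit, so s = false.
The clause (p) is unit, so p = true.
The clause (NOT t) is unit, so t = false.
The clause (NOT q) is unit, so q = false.
This assignment satisfies each clause.
A satisfying assignment: p: true,  q: false,  r: false,  s: false,  t: false.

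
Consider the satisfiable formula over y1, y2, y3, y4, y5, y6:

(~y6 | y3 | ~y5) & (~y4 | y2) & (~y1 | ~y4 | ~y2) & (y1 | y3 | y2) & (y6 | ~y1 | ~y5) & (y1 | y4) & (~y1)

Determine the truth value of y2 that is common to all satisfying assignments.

Suppose y2 = 0.
The clause (~y4) is unit, so y4 = 0.
The clause (y1) is unit, so y1 = 1.
That conflicts with the unit clause (~y1).
So every satisfying assignment has y2 = True.

True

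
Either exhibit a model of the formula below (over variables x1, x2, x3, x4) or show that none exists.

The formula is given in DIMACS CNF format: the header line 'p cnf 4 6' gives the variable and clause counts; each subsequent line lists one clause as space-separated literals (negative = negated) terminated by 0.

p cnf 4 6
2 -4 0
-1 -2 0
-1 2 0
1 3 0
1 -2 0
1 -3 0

UNSATISFIABLE

Try x2 = True.
The clause (¬x1) is unit, so x1 = False.
Now (x1) is unsatisfied and unit — conflict.
That branch fails; take x2 = False instead.
The clause (¬x4) is unit, so x4 = False.
The clause (¬x1) is unit, so x1 = False.
The clause (x3) is unit, so x3 = True.
Now (¬x3) is unsatisfied and unit — conflict.
Neither x2 = True nor x2 = False works.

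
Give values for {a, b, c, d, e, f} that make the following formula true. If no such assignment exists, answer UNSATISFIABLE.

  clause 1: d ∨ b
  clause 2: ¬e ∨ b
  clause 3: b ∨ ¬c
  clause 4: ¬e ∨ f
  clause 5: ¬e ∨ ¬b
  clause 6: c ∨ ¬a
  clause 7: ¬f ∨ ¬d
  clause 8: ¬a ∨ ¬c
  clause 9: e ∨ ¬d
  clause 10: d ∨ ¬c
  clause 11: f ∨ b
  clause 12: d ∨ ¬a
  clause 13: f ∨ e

Suppose d = False.
The clause (b) is unit, so b = True.
The clause (¬e) is unit, so e = False.
The clause (¬c) is unit, so c = False.
The clause (¬a) is unit, so a = False.
The clause (f) is unit, so f = True.
This assignment satisfies each clause.

a: False,  b: True,  c: False,  d: False,  e: False,  f: True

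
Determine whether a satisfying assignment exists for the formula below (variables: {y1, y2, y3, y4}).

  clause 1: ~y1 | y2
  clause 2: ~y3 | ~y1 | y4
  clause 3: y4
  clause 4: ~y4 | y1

Unit clause (y4) forces y4 = 1.
Unit clause (y1) forces y1 = 1.
Unit clause (y2) forces y2 = 1.
All clauses hold; y3 can take either value.
A satisfying assignment: y1=1; y2=1; y3=1; y4=1.

Yes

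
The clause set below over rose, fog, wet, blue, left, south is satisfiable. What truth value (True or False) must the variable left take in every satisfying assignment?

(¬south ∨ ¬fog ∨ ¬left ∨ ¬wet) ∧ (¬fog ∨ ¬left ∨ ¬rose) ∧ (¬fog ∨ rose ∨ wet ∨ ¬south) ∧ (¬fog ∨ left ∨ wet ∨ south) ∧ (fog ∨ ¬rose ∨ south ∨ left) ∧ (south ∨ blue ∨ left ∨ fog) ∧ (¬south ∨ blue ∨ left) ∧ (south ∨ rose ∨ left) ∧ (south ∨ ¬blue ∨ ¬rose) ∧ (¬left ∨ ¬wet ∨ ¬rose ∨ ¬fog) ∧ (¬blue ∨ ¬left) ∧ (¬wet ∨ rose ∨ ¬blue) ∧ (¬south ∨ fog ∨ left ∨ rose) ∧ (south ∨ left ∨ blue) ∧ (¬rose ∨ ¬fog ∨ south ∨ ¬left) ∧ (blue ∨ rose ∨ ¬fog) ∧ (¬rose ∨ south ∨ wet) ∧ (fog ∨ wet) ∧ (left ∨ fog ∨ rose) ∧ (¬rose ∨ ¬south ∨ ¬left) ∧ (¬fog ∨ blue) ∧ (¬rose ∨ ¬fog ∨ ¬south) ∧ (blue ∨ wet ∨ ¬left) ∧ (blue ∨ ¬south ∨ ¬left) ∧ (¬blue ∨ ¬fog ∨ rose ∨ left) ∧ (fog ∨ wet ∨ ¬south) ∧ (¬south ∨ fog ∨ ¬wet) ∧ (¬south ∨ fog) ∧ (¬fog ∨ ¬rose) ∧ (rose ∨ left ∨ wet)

Suppose left = False.
Branch on south: set south = False.
Unit clause (rose) forces rose = True.
Unit clause (fog) forces fog = True.
Now (¬fog) is unsatisfied and unit — conflict.
That branch fails; take south = True instead.
Unit clause (blue) forces blue = True.
Unit clause (fog) forces fog = True.
Unit clause (¬rose) forces rose = False.
Now (rose) is unsatisfied and unit — conflict.
Neither south = True nor south = False works.
So every satisfying assignment has left = True.

True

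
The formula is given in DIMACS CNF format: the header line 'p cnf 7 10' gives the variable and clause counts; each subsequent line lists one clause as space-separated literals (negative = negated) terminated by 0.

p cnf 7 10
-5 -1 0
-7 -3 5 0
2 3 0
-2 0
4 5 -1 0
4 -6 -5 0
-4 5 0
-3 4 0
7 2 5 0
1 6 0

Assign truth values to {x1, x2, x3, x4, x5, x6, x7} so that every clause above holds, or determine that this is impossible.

From the singleton clause (¬x2), x2 = False.
From the singleton clause (x3), x3 = True.
From the singleton clause (x4), x4 = True.
From the singleton clause (x5), x5 = True.
From the singleton clause (¬x1), x1 = False.
From the singleton clause (x6), x6 = True.
Every clause is now satisfied; x7 is unconstrained.

x1: False; x2: False; x3: True; x4: True; x5: True; x6: True; x7: False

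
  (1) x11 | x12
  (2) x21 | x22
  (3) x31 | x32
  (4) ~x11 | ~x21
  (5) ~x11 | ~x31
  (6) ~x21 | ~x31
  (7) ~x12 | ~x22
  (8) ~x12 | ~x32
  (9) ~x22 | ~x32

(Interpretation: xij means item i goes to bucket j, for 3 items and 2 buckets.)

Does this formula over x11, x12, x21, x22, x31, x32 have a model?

Try x11 = 1.
From the singleton clause (~x21), x21 = 0.
From the singleton clause (x22), x22 = 1.
From the singleton clause (~x31), x31 = 0.
From the singleton clause (x32), x32 = 1.
But (~x32) is also a unit clause — contradiction.
That branch fails; take x11 = 0 instead.
From the singleton clause (x12), x12 = 1.
From the singleton clause (~x22), x22 = 0.
From the singleton clause (x21), x21 = 1.
From the singleton clause (~x31), x31 = 0.
From the singleton clause (x32), x32 = 1.
But (~x32) is also a unit clause — contradiction.
Both values of x11 lead to a conflict.
No assignment satisfies every clause.

No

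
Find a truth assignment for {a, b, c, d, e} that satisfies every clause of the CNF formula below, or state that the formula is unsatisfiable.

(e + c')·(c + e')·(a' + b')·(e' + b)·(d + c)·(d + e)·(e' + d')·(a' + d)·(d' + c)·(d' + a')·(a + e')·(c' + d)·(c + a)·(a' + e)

Try e = 1.
The clause (c) is unit, so c = 1.
The clause (b) is unit, so b = 1.
The clause (a') is unit, so a = 0.
Now (a) is unsatisfied and unit — conflict.
Undo e and try e = 0.
The clause (c') is unit, so c = 0.
The clause (d) is unit, so d = 1.
Now (d') is unsatisfied and unit — conflict.
Neither e = 1 nor e = 0 works.

UNSATISFIABLE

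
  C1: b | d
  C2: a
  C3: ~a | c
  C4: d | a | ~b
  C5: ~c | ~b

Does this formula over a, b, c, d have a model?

From the singleton clause (a), a = 1.
From the singleton clause (c), c = 1.
From the singleton clause (~b), b = 0.
From the singleton clause (d), d = 1.
All clauses are satisfied.
A satisfying assignment: a: 1,  b: 0,  c: 1,  d: 1.

Yes, satisfiable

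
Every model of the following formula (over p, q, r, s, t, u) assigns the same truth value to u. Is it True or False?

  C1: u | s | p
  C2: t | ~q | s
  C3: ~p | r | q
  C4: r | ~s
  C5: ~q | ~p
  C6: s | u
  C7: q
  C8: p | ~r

Suppose u = 0.
(s) alone gives s = 1.
(r) alone gives r = 1.
(q) alone gives q = 1.
(~p) alone gives p = 0.
Now (p) is unsatisfied and unit — conflict.
So every satisfying assignment has u = True.

True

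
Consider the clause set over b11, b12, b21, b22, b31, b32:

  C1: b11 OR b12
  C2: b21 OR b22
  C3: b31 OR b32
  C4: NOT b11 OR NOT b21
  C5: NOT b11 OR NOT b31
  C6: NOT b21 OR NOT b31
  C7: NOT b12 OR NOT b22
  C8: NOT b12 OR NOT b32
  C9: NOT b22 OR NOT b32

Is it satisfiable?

No, unsatisfiable

Suppose b11 = true.
(NOT b21) alone gives b21 = false.
(b22) alone gives b22 = true.
(NOT b31) alone gives b31 = false.
(b32) alone gives b32 = true.
But (NOT b32) is also a unit clause — contradiction.
Undo b11 and try b11 = false.
(b12) alone gives b12 = true.
(NOT b22) alone gives b22 = false.
(b21) alone gives b21 = true.
(NOT b31) alone gives b31 = false.
(b32) alone gives b32 = true.
But (NOT b32) is also a unit clause — contradiction.
Neither b11 = true nor b11 = false works.
No assignment satisfies every clause.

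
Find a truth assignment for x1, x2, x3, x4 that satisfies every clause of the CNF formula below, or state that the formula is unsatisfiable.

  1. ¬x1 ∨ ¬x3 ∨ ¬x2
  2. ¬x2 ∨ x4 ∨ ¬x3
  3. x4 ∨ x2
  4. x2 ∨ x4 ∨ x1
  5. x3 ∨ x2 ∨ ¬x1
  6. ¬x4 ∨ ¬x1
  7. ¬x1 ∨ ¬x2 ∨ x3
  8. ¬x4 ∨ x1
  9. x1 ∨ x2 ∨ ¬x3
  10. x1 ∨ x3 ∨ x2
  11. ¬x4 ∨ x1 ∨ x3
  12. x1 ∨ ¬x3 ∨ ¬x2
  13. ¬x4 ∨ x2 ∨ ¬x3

Case x4 = False:
Unit clause (x2) forces x2 = True.
Unit clause (¬x3) forces x3 = False.
Unit clause (¬x1) forces x1 = False.
This assignment satisfies each clause.

x1 ↦ False,  x2 ↦ True,  x3 ↦ False,  x4 ↦ False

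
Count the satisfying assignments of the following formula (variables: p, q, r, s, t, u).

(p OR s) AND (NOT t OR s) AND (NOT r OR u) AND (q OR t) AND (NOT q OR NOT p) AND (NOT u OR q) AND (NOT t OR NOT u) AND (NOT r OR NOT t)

6

There are 2^6 = 64 truth assignments over (p, q, r, s, t, u).
Split on t. With t = true, the clauses containing t are satisfied and NOT t drops from the rest; 3 of the 2^5 = 32 assignments to the other variables satisfy what remains.
With t = false, by the same count on the reduced clause set, 3 assignments work.
Total: 3 + 3 = 6.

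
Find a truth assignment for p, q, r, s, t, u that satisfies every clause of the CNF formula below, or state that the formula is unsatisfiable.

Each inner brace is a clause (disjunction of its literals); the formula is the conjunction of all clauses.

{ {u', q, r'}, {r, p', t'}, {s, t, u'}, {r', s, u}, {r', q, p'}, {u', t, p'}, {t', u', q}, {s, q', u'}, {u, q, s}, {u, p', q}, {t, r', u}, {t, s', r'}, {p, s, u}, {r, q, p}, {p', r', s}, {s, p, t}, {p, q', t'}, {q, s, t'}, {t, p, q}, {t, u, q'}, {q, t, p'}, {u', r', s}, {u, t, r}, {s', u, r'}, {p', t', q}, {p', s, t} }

Branch on u: set u = 1.
Branch on q: set q = 1.
The clause (s) is unit, so s = 1.
Branch on t: set t = 1.
The clause (p) is unit, so p = 1.
The clause (r) is unit, so r = 1.
This assignment satisfies each clause.

p=1, q=1, r=1, s=1, t=1, u=1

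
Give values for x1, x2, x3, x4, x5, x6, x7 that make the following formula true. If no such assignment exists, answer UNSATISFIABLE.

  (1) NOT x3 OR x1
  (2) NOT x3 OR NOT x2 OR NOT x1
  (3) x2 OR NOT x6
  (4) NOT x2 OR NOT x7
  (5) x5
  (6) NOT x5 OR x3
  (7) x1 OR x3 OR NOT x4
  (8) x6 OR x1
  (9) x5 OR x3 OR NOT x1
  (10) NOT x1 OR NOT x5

UNSATISFIABLE

From the singleton clause (x5), x5 = true.
From the singleton clause (x3), x3 = true.
From the singleton clause (x1), x1 = true.
That conflicts with the unit clause (NOT x1).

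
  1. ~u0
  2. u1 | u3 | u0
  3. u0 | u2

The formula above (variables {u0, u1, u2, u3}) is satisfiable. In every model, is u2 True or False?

Suppose u2 = 0.
(~u0) alone gives u0 = 0.
But (u0) is also a unit clause — contradiction.
So every satisfying assignment has u2 = True.

True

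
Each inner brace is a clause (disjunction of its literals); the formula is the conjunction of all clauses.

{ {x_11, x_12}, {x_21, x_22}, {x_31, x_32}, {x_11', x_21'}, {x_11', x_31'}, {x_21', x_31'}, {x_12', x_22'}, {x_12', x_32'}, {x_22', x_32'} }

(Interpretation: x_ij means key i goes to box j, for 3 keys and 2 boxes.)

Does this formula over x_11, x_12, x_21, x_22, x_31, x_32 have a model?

No

Branch on x_11: set x_11 = 1.
The clause (x_21') is unit, so x_21 = 0.
The clause (x_22) is unit, so x_22 = 1.
The clause (x_31') is unit, so x_31 = 0.
The clause (x_32) is unit, so x_32 = 1.
Now (x_32') is unsatisfied and unit — conflict.
Undo x_11 and try x_11 = 0.
The clause (x_12) is unit, so x_12 = 1.
The clause (x_22') is unit, so x_22 = 0.
The clause (x_21) is unit, so x_21 = 1.
The clause (x_31') is unit, so x_31 = 0.
The clause (x_32) is unit, so x_32 = 1.
Now (x_32') is unsatisfied and unit — conflict.
Neither x_11 = 1 nor x_11 = 0 works.
No assignment satisfies every clause.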